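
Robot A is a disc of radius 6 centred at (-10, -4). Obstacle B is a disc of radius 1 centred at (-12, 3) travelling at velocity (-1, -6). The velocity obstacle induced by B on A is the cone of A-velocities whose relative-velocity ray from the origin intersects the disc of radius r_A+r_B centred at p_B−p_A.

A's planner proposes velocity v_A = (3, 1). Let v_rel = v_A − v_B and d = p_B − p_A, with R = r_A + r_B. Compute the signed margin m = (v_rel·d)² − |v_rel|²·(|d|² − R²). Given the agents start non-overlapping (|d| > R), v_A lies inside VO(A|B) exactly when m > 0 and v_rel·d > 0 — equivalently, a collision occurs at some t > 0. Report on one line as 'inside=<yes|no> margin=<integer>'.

d = (-2, 7),  |d|² = 53;  R = 6+1 = 7,  c = 53−7² = 4
v_rel = (4, 7),  |v_rel|² = 65;  v_rel·d = (4)·(-2) + (7)·(7) = 41
65·t² − 82·t + 4 = 0  ⇒  m = 41² − 65·4 = 1421
m = 1421 > 0,  v_rel·d = 41 > 0  ⇒  inside

inside=yes margin=1421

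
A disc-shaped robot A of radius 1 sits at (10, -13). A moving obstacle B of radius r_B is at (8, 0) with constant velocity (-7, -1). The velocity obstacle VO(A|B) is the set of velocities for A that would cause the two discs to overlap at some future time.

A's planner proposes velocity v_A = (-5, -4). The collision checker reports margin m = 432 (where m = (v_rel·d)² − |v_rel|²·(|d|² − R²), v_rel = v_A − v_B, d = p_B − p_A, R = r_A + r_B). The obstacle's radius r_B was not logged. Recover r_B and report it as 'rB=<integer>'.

m = 432
d = (-2, 13);  v_rel = (2, -3),  |v_rel|² = 13
v_rel×d = (2)·(13) − (-3)·(-2) = 20
since m = R²·13 − 20²:  R² = (400 + 432) / 13 = 64
R = √64 = 8  ⇒  r_B = 8 − 1 = 7

rB=7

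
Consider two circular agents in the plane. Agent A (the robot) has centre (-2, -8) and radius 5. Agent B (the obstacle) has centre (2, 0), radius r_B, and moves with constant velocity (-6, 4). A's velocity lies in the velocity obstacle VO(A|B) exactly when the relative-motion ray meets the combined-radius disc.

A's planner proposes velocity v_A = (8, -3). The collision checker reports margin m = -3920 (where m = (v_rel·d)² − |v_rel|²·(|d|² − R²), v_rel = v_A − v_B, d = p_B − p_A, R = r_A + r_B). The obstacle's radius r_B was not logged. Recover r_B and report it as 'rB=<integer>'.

m = -3920
d = (4, 8);  v_rel = (14, -7),  |v_rel|² = 245
v_rel×d = (14)·(8) − (-7)·(4) = 140
since m = R²·245 − 140²:  R² = (19600 + -3920) / 245 = 64
R = √64 = 8  ⇒  r_B = 8 − 5 = 3

rB=3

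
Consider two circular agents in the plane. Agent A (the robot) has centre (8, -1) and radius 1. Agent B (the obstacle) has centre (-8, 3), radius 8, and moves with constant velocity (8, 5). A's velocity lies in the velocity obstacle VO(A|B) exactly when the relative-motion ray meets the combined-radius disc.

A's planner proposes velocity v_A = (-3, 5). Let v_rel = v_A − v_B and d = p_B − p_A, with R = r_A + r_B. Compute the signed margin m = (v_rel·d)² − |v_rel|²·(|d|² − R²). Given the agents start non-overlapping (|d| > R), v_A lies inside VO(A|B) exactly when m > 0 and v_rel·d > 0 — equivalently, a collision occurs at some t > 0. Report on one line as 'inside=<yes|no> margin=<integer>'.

d = (-16, 4),  |d|² = 272;  R = 1+8 = 9,  c = 272−9² = 191
v_rel = (-11, 0),  |v_rel|² = 121;  v_rel·d = (-11)·(-16) + (0)·(4) = 176
121·t² − 352·t + 191 = 0  ⇒  m = 176² − 121·191 = 7865
m = 7865 > 0,  v_rel·d = 176 > 0  ⇒  inside

inside=yes margin=7865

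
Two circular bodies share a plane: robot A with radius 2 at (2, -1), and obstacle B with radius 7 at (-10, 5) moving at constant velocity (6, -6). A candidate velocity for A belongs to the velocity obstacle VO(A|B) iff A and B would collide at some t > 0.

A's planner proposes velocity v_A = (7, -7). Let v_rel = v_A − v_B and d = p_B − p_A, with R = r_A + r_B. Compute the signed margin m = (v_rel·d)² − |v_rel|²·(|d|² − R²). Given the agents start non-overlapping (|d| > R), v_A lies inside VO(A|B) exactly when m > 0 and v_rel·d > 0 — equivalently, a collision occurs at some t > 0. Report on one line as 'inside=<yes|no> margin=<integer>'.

d = (-12, 6),  |d|² = 180;  R = 2+7 = 9,  c = 180−9² = 99
v_rel = (1, -1),  |v_rel|² = 2;  v_rel·d = (1)·(-12) + (-1)·(6) = -18
2·t² + 36·t + 99 = 0  ⇒  m = (-18)² − 2·99 = 126
m = 126 > 0,  v_rel·d = -18 < 0  ⇒  outside

inside=no margin=126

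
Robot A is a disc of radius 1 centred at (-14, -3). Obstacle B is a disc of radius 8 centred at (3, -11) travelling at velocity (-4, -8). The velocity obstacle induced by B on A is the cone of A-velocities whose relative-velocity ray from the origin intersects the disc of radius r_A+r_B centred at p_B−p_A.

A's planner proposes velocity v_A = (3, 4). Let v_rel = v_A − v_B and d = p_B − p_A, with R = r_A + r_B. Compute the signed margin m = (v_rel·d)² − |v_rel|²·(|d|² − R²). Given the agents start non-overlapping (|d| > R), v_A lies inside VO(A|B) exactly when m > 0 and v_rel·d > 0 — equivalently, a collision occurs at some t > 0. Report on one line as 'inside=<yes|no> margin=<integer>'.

d = (17, -8),  |d|² = 353;  R = 1+8 = 9,  c = 353−9² = 272
v_rel = (7, 12),  |v_rel|² = 193;  v_rel·d = (7)·(17) + (12)·(-8) = 23
193·t² − 46·t + 272 = 0  ⇒  m = 23² − 193·272 = -51967
m = -51967 < 0,  v_rel·d = 23 > 0  ⇒  outside

inside=no margin=-51967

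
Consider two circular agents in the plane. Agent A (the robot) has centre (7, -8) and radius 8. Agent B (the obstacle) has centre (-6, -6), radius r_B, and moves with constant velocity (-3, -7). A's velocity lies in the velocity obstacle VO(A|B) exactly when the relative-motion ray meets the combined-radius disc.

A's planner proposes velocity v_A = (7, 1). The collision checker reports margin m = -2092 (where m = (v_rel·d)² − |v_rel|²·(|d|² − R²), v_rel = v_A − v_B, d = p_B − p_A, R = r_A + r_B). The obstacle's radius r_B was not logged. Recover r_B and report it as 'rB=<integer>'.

m = -2092
d = (-13, 2);  v_rel = (10, 8),  |v_rel|² = 164
v_rel×d = (10)·(2) − (8)·(-13) = 124
since m = R²·164 − 124²:  R² = (15376 + -2092) / 164 = 81
R = √81 = 9  ⇒  r_B = 9 − 8 = 1

rB=1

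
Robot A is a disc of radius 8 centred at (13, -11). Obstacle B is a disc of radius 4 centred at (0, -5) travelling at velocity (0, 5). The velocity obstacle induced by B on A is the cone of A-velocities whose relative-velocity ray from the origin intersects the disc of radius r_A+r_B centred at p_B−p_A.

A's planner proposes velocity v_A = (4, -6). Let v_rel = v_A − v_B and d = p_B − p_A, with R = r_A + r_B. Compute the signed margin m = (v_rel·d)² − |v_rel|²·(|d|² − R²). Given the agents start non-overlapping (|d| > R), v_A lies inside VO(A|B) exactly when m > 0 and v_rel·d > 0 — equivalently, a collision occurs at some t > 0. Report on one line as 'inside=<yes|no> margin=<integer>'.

d = (-13, 6),  |d|² = 205;  R = 8+4 = 12,  c = 205−12² = 61
v_rel = (4, -11),  |v_rel|² = 137;  v_rel·d = (4)·(-13) + (-11)·(6) = -118
137·t² + 236·t + 61 = 0  ⇒  m = (-118)² − 137·61 = 5567
m = 5567 > 0,  v_rel·d = -118 < 0  ⇒  outside

inside=no margin=5567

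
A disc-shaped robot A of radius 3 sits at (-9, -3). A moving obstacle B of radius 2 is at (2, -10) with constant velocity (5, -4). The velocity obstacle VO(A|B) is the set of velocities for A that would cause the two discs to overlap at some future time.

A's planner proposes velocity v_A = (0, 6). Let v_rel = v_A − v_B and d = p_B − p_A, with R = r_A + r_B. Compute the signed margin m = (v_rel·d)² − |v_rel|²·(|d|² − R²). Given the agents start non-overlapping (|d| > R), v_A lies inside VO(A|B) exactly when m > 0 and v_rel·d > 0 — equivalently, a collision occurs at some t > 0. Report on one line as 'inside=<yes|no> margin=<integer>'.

d = (11, -7),  |d|² = 170;  R = 3+2 = 5,  c = 170−5² = 145
v_rel = (-5, 10),  |v_rel|² = 125;  v_rel·d = (-5)·(11) + (10)·(-7) = -125
125·t² + 250·t + 145 = 0  ⇒  m = (-125)² − 125·145 = -2500
m = -2500 < 0,  v_rel·d = -125 < 0  ⇒  outside

inside=no margin=-2500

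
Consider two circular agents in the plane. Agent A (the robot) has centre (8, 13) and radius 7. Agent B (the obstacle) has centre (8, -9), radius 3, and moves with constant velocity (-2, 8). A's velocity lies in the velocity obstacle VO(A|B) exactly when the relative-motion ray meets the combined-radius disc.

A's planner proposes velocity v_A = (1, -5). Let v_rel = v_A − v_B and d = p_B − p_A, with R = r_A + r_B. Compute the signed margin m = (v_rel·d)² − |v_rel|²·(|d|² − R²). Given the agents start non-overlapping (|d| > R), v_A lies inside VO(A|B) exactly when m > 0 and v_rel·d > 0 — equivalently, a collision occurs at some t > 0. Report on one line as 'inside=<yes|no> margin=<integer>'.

d = (0, -22),  |d|² = 484;  R = 7+3 = 10,  c = 484−10² = 384
v_rel = (3, -13),  |v_rel|² = 178;  v_rel·d = (3)·(0) + (-13)·(-22) = 286
178·t² − 572·t + 384 = 0  ⇒  m = 286² − 178·384 = 13444
m = 13444 > 0,  v_rel·d = 286 > 0  ⇒  inside

inside=yes margin=13444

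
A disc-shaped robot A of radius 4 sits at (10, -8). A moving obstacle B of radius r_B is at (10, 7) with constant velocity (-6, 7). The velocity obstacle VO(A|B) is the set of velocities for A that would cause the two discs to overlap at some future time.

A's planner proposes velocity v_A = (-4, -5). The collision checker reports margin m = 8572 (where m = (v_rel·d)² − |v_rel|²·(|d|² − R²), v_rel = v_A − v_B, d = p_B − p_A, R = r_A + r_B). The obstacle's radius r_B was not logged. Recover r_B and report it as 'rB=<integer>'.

m = 8572
d = (0, 15);  v_rel = (2, -12),  |v_rel|² = 148
v_rel×d = (2)·(15) − (-12)·(0) = 30
since m = R²·148 − 30²:  R² = (900 + 8572) / 148 = 64
R = √64 = 8  ⇒  r_B = 8 − 4 = 4

rB=4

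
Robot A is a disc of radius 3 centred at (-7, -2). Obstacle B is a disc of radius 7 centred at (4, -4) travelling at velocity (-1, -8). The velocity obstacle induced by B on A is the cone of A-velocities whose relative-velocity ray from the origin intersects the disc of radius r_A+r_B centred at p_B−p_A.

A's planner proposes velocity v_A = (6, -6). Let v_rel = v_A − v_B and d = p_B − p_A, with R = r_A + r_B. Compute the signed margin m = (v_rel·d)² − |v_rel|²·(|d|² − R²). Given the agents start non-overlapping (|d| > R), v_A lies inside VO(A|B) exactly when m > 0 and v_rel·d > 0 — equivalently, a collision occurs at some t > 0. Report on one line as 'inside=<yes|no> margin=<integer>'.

d = (11, -2),  |d|² = 125;  R = 3+7 = 10,  c = 125−10² = 25
v_rel = (7, 2),  |v_rel|² = 53;  v_rel·d = (7)·(11) + (2)·(-2) = 73
53·t² − 146·t + 25 = 0  ⇒  m = 73² − 53·25 = 4004
m = 4004 > 0,  v_rel·d = 73 > 0  ⇒  inside

inside=yes margin=4004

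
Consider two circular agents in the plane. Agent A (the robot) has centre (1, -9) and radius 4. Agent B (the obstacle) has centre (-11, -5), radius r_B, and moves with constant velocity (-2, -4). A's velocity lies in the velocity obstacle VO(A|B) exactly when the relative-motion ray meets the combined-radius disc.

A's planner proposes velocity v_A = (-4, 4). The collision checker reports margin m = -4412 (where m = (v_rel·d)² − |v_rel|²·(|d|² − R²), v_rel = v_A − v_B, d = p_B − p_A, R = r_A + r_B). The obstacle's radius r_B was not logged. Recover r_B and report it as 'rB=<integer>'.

m = -4412
d = (-12, 4);  v_rel = (-2, 8),  |v_rel|² = 68
v_rel×d = (-2)·(4) − (8)·(-12) = 88
since m = R²·68 − 88²:  R² = (7744 + -4412) / 68 = 49
R = √49 = 7  ⇒  r_B = 7 − 4 = 3

rB=3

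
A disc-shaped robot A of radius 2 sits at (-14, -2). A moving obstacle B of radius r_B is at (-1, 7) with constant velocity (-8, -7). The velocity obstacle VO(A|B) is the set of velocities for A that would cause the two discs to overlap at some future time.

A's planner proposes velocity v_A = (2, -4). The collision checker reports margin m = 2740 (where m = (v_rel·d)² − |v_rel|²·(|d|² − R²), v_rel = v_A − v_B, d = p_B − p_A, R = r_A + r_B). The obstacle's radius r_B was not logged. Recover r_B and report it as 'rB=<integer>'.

m = 2740
d = (13, 9);  v_rel = (10, 3),  |v_rel|² = 109
v_rel×d = (10)·(9) − (3)·(13) = 51
since m = R²·109 − 51²:  R² = (2601 + 2740) / 109 = 49
R = √49 = 7  ⇒  r_B = 7 − 2 = 5

rB=5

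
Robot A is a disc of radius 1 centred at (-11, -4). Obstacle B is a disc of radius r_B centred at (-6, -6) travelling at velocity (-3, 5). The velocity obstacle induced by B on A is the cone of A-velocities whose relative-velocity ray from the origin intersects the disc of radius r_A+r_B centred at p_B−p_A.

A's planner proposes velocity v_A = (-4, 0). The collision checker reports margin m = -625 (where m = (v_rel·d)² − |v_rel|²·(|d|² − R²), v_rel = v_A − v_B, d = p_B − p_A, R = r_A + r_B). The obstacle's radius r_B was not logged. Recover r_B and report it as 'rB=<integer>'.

m = -625
d = (5, -2);  v_rel = (-1, -5),  |v_rel|² = 26
v_rel×d = (-1)·(-2) − (-5)·(5) = 27
since m = R²·26 − 27²:  R² = (729 + -625) / 26 = 4
R = √4 = 2  ⇒  r_B = 2 − 1 = 1

rB=1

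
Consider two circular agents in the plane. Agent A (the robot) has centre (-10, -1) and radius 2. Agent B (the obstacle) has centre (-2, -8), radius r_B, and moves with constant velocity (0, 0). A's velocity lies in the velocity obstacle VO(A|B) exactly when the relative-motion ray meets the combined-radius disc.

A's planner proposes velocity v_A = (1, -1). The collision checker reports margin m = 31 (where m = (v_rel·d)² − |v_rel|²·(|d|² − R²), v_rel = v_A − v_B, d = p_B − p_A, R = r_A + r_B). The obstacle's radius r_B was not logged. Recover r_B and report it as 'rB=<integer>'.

m = 31
d = (8, -7);  v_rel = (1, -1),  |v_rel|² = 2
v_rel×d = (1)·(-7) − (-1)·(8) = 1
since m = R²·2 − 1²:  R² = (1 + 31) / 2 = 16
R = √16 = 4  ⇒  r_B = 4 − 2 = 2

rB=2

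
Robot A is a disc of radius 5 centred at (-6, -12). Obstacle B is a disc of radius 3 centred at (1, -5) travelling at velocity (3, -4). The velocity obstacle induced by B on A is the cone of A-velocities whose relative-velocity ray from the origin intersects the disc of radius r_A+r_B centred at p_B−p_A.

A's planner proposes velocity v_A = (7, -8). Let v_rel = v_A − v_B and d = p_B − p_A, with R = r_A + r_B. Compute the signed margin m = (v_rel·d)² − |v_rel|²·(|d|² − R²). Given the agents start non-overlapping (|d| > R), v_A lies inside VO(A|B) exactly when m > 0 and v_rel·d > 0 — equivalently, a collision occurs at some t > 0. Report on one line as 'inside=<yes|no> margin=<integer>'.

d = (7, 7),  |d|² = 98;  R = 5+3 = 8,  c = 98−8² = 34
v_rel = (4, -4),  |v_rel|² = 32;  v_rel·d = (4)·(7) + (-4)·(7) = 0
32·t² − 0·t + 34 = 0  ⇒  m = 0² − 32·34 = -1088
m = -1088 < 0,  v_rel·d = 0 = 0  ⇒  outside

inside=no margin=-1088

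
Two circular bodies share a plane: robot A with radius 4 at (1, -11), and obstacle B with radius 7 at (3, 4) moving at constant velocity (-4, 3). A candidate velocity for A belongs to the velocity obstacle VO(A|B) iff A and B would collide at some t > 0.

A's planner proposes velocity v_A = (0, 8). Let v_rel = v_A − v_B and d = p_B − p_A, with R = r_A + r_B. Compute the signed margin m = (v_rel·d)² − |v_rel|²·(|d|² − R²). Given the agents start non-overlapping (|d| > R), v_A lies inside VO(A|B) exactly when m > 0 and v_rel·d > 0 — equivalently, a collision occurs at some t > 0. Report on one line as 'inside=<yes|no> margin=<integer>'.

d = (2, 15),  |d|² = 229;  R = 4+7 = 11,  c = 229−11² = 108
v_rel = (4, 5),  |v_rel|² = 41;  v_rel·d = (4)·(2) + (5)·(15) = 83
41·t² − 166·t + 108 = 0  ⇒  m = 83² − 41·108 = 2461
m = 2461 > 0,  v_rel·d = 83 > 0  ⇒  inside

inside=yes margin=2461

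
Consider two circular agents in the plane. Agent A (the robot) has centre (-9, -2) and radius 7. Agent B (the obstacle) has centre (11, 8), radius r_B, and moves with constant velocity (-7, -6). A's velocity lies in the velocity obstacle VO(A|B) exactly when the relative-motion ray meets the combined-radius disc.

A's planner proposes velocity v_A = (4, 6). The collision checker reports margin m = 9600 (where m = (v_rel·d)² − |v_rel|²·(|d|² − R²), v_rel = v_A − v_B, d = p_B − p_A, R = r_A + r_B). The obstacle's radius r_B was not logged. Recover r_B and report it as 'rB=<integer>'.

m = 9600
d = (20, 10);  v_rel = (11, 12),  |v_rel|² = 265
v_rel×d = (11)·(10) − (12)·(20) = -130
since m = R²·265 − (-130)²:  R² = (16900 + 9600) / 265 = 100
R = √100 = 10  ⇒  r_B = 10 − 7 = 3

rB=3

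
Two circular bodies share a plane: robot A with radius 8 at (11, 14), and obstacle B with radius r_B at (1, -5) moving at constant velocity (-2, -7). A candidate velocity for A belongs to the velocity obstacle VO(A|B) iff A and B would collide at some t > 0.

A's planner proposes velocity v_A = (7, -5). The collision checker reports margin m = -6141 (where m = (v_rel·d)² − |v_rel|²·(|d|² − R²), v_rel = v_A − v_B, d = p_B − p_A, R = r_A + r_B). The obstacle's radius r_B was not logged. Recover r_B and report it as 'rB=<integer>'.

m = -6141
d = (-10, -19);  v_rel = (9, 2),  |v_rel|² = 85
v_rel×d = (9)·(-19) − (2)·(-10) = -151
since m = R²·85 − (-151)²:  R² = (22801 + -6141) / 85 = 196
R = √196 = 14  ⇒  r_B = 14 − 8 = 6

rB=6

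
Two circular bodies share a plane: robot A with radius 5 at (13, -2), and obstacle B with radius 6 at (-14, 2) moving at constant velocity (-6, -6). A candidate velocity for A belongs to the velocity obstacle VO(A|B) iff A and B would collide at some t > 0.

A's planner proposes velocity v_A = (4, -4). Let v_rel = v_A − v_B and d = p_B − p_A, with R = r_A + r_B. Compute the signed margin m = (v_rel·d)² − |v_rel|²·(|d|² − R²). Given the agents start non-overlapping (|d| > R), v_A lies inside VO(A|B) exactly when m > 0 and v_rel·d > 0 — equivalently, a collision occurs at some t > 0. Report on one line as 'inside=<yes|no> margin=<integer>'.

d = (-27, 4),  |d|² = 745;  R = 5+6 = 11,  c = 745−11² = 624
v_rel = (10, 2),  |v_rel|² = 104;  v_rel·d = (10)·(-27) + (2)·(4) = -262
104·t² + 524·t + 624 = 0  ⇒  m = (-262)² − 104·624 = 3748
m = 3748 > 0,  v_rel·d = -262 < 0  ⇒  outside

inside=no margin=3748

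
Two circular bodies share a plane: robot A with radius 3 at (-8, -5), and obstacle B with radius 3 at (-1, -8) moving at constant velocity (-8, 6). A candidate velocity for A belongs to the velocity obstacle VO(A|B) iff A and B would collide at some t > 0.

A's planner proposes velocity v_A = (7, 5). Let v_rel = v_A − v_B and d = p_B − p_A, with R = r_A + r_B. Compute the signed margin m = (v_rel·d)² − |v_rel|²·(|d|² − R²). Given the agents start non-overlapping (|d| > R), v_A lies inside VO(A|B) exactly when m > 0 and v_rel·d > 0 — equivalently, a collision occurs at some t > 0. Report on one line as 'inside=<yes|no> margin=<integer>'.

d = (7, -3),  |d|² = 58;  R = 3+3 = 6,  c = 58−6² = 22
v_rel = (15, -1),  |v_rel|² = 226;  v_rel·d = (15)·(7) + (-1)·(-3) = 108
226·t² − 216·t + 22 = 0  ⇒  m = 108² − 226·22 = 6692
m = 6692 > 0,  v_rel·d = 108 > 0  ⇒  inside

inside=yes margin=6692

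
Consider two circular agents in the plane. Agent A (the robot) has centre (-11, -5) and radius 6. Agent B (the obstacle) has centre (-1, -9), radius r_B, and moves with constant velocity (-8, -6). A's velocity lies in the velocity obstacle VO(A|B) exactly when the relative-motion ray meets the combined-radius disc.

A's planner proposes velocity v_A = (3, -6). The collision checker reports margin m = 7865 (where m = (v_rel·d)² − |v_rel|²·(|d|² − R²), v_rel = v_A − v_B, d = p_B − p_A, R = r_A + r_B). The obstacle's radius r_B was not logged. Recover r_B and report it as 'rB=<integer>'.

m = 7865
d = (10, -4);  v_rel = (11, 0),  |v_rel|² = 121
v_rel×d = (11)·(-4) − (0)·(10) = -44
since m = R²·121 − (-44)²:  R² = (1936 + 7865) / 121 = 81
R = √81 = 9  ⇒  r_B = 9 − 6 = 3

rB=3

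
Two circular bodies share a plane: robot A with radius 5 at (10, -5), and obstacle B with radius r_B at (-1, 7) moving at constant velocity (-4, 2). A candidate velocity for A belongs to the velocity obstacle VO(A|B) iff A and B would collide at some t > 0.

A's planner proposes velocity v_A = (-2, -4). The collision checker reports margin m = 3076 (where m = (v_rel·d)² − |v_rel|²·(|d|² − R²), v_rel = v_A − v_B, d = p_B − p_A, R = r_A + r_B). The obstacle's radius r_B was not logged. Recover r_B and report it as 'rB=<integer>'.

m = 3076
d = (-11, 12);  v_rel = (2, -6),  |v_rel|² = 40
v_rel×d = (2)·(12) − (-6)·(-11) = -42
since m = R²·40 − (-42)²:  R² = (1764 + 3076) / 40 = 121
R = √121 = 11  ⇒  r_B = 11 − 5 = 6

rB=6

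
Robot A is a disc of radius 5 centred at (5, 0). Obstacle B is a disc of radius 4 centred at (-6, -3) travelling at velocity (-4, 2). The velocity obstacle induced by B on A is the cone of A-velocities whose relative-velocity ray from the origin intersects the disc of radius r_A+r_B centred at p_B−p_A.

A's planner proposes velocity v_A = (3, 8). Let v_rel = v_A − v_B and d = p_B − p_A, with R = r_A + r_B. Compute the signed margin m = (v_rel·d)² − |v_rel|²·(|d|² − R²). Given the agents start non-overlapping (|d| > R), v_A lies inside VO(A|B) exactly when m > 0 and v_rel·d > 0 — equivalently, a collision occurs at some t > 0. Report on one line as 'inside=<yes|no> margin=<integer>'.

d = (-11, -3),  |d|² = 130;  R = 5+4 = 9,  c = 130−9² = 49
v_rel = (7, 6),  |v_rel|² = 85;  v_rel·d = (7)·(-11) + (6)·(-3) = -95
85·t² + 190·t + 49 = 0  ⇒  m = (-95)² − 85·49 = 4860
m = 4860 > 0,  v_rel·d = -95 < 0  ⇒  outside

inside=no margin=4860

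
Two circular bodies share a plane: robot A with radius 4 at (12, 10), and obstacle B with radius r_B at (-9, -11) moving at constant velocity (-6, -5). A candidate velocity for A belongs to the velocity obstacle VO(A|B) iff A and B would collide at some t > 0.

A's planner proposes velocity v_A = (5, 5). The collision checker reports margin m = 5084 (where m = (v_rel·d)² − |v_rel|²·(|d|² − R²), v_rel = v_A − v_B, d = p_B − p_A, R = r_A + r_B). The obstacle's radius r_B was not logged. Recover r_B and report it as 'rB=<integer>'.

m = 5084
d = (-21, -21);  v_rel = (11, 10),  |v_rel|² = 221
v_rel×d = (11)·(-21) − (10)·(-21) = -21
since m = R²·221 − (-21)²:  R² = (441 + 5084) / 221 = 25
R = √25 = 5  ⇒  r_B = 5 − 4 = 1

rB=1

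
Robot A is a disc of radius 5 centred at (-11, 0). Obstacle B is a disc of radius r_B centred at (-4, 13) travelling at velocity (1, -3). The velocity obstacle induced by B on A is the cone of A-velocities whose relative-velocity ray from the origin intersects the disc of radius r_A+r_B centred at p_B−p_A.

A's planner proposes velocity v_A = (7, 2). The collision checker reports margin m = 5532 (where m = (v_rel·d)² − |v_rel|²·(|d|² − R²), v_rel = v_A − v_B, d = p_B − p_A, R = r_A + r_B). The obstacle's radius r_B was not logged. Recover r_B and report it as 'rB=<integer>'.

m = 5532
d = (7, 13);  v_rel = (6, 5),  |v_rel|² = 61
v_rel×d = (6)·(13) − (5)·(7) = 43
since m = R²·61 − 43²:  R² = (1849 + 5532) / 61 = 121
R = √121 = 11  ⇒  r_B = 11 − 5 = 6

rB=6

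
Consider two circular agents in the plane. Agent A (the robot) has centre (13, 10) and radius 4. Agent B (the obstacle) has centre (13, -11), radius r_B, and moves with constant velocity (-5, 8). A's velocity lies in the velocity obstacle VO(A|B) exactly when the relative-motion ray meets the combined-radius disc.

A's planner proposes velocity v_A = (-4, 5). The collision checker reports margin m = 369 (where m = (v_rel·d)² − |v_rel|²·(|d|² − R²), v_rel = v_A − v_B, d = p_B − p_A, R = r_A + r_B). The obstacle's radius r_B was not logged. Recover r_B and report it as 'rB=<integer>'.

m = 369
d = (0, -21);  v_rel = (1, -3),  |v_rel|² = 10
v_rel×d = (1)·(-21) − (-3)·(0) = -21
since m = R²·10 − (-21)²:  R² = (441 + 369) / 10 = 81
R = √81 = 9  ⇒  r_B = 9 − 4 = 5

rB=5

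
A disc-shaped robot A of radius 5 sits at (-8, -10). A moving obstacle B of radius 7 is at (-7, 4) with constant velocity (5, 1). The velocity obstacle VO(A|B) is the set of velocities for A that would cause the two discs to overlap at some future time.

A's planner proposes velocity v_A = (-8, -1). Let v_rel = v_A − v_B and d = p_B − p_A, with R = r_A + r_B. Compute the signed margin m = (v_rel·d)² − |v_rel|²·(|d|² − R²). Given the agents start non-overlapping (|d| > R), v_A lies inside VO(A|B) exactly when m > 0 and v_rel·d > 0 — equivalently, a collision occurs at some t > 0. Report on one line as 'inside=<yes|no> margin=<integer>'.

d = (1, 14),  |d|² = 197;  R = 5+7 = 12,  c = 197−12² = 53
v_rel = (-13, -2),  |v_rel|² = 173;  v_rel·d = (-13)·(1) + (-2)·(14) = -41
173·t² + 82·t + 53 = 0  ⇒  m = (-41)² − 173·53 = -7488
m = -7488 < 0,  v_rel·d = -41 < 0  ⇒  outside

inside=no margin=-7488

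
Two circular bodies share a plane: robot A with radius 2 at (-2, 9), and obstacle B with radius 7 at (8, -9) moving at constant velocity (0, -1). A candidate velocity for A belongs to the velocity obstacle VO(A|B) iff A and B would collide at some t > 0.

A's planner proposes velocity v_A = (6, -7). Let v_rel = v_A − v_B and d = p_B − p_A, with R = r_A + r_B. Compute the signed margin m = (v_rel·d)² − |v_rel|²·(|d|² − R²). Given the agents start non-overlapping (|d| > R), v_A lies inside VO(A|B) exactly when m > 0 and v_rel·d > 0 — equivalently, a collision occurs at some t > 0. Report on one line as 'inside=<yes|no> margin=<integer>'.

d = (10, -18),  |d|² = 424;  R = 2+7 = 9,  c = 424−9² = 343
v_rel = (6, -6),  |v_rel|² = 72;  v_rel·d = (6)·(10) + (-6)·(-18) = 168
72·t² − 336·t + 343 = 0  ⇒  m = 168² − 72·343 = 3528
m = 3528 > 0,  v_rel·d = 168 > 0  ⇒  inside

inside=yes margin=3528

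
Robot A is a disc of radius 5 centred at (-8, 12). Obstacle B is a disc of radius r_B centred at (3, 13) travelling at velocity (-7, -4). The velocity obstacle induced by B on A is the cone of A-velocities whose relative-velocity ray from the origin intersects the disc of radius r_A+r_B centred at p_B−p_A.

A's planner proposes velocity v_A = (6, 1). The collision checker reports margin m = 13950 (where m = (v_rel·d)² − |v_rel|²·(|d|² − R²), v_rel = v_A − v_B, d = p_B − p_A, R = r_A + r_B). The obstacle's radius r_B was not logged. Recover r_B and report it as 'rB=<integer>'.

m = 13950
d = (11, 1);  v_rel = (13, 5),  |v_rel|² = 194
v_rel×d = (13)·(1) − (5)·(11) = -42
since m = R²·194 − (-42)²:  R² = (1764 + 13950) / 194 = 81
R = √81 = 9  ⇒  r_B = 9 − 5 = 4

rB=4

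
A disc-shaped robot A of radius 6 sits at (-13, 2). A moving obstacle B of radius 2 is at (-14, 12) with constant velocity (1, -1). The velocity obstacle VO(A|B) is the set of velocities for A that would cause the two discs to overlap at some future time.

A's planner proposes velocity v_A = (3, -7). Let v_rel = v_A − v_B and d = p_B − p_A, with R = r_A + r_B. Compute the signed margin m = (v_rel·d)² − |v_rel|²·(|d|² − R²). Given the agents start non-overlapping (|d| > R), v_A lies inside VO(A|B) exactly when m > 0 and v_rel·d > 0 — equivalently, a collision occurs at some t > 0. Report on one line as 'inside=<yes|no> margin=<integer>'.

d = (-1, 10),  |d|² = 101;  R = 6+2 = 8,  c = 101−8² = 37
v_rel = (2, -6),  |v_rel|² = 40;  v_rel·d = (2)·(-1) + (-6)·(10) = -62
40·t² + 124·t + 37 = 0  ⇒  m = (-62)² − 40·37 = 2364
m = 2364 > 0,  v_rel·d = -62 < 0  ⇒  outside

inside=no margin=2364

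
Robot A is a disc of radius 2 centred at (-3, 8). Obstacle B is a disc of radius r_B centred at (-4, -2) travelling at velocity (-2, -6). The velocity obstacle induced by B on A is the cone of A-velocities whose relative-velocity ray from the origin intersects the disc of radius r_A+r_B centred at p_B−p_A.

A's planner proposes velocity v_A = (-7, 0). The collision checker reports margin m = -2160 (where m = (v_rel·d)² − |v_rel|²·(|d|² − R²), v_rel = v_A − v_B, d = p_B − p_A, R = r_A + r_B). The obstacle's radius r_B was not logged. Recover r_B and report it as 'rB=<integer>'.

m = -2160
d = (-1, -10);  v_rel = (-5, 6),  |v_rel|² = 61
v_rel×d = (-5)·(-10) − (6)·(-1) = 56
since m = R²·61 − 56²:  R² = (3136 + -2160) / 61 = 16
R = √16 = 4  ⇒  r_B = 4 − 2 = 2

rB=2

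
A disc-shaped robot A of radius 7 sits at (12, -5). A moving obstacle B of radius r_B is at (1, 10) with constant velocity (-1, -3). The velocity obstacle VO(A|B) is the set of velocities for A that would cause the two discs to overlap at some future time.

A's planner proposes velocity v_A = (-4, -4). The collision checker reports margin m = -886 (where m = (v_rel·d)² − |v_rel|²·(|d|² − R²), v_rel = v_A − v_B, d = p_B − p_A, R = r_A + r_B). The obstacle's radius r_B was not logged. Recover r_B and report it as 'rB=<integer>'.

m = -886
d = (-11, 15);  v_rel = (-3, -1),  |v_rel|² = 10
v_rel×d = (-3)·(15) − (-1)·(-11) = -56
since m = R²·10 − (-56)²:  R² = (3136 + -886) / 10 = 225
R = √225 = 15  ⇒  r_B = 15 − 7 = 8

rB=8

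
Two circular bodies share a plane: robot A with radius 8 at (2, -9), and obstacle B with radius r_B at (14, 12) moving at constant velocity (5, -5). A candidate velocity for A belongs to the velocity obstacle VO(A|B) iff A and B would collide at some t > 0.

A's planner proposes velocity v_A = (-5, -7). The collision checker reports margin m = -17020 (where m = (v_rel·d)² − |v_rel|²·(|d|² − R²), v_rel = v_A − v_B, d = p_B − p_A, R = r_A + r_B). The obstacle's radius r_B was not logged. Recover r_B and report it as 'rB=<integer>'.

m = -17020
d = (12, 21);  v_rel = (-10, -2),  |v_rel|² = 104
v_rel×d = (-10)·(21) − (-2)·(12) = -186
since m = R²·104 − (-186)²:  R² = (34596 + -17020) / 104 = 169
R = √169 = 13  ⇒  r_B = 13 − 8 = 5

rB=5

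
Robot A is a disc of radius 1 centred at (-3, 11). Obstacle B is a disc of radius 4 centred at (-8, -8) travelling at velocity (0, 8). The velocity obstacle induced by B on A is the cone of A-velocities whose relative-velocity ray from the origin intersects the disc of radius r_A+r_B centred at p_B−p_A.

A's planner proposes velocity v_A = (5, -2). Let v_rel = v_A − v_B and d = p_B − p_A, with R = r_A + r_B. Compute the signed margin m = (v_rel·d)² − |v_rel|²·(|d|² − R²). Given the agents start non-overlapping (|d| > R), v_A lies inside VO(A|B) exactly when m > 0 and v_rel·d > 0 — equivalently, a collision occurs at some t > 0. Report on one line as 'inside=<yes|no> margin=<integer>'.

d = (-5, -19),  |d|² = 386;  R = 1+4 = 5,  c = 386−5² = 361
v_rel = (5, -10),  |v_rel|² = 125;  v_rel·d = (5)·(-5) + (-10)·(-19) = 165
125·t² − 330·t + 361 = 0  ⇒  m = 165² − 125·361 = -17900
m = -17900 < 0,  v_rel·d = 165 > 0  ⇒  outside

inside=no margin=-17900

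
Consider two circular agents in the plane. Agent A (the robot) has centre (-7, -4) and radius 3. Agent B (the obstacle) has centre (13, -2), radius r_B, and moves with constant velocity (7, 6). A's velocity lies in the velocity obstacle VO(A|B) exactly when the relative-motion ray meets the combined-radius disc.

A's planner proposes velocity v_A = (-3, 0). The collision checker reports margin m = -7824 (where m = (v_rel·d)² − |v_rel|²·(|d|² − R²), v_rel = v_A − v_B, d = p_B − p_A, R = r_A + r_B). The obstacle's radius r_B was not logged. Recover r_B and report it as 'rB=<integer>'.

m = -7824
d = (20, 2);  v_rel = (-10, -6),  |v_rel|² = 136
v_rel×d = (-10)·(2) − (-6)·(20) = 100
since m = R²·136 − 100²:  R² = (10000 + -7824) / 136 = 16
R = √16 = 4  ⇒  r_B = 4 − 3 = 1

rB=1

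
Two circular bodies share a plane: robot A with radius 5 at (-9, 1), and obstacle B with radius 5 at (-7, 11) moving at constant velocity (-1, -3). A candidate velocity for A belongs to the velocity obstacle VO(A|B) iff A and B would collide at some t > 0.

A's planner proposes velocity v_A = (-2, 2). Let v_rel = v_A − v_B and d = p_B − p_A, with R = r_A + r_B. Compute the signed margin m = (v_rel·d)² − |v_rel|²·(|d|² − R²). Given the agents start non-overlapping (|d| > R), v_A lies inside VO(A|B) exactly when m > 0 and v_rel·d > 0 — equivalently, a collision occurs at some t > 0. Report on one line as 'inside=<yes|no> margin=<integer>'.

d = (2, 10),  |d|² = 104;  R = 5+5 = 10,  c = 104−10² = 4
v_rel = (-1, 5),  |v_rel|² = 26;  v_rel·d = (-1)·(2) + (5)·(10) = 48
26·t² − 96·t + 4 = 0  ⇒  m = 48² − 26·4 = 2200
m = 2200 > 0,  v_rel·d = 48 > 0  ⇒  inside

inside=yes margin=2200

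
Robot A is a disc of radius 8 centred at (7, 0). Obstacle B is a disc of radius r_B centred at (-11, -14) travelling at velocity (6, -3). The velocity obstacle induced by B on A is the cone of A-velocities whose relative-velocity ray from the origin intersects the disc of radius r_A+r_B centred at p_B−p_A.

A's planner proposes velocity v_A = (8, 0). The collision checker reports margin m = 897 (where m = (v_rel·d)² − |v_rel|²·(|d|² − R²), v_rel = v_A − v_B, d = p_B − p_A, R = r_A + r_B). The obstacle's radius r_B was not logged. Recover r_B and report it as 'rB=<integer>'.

m = 897
d = (-18, -14);  v_rel = (2, 3),  |v_rel|² = 13
v_rel×d = (2)·(-14) − (3)·(-18) = 26
since m = R²·13 − 26²:  R² = (676 + 897) / 13 = 121
R = √121 = 11  ⇒  r_B = 11 − 8 = 3

rB=3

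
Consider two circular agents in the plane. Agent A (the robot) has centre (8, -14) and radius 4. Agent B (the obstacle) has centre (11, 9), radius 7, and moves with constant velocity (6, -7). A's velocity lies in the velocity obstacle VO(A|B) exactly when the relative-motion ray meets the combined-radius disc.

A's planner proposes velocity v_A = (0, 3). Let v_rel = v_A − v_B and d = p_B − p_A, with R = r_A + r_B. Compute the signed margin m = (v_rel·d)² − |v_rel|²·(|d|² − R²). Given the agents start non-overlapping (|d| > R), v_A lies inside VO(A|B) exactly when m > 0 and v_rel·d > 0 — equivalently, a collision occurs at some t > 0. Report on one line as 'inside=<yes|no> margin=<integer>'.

d = (3, 23),  |d|² = 538;  R = 4+7 = 11,  c = 538−11² = 417
v_rel = (-6, 10),  |v_rel|² = 136;  v_rel·d = (-6)·(3) + (10)·(23) = 212
136·t² − 424·t + 417 = 0  ⇒  m = 212² − 136·417 = -11768
m = -11768 < 0,  v_rel·d = 212 > 0  ⇒  outside

inside=no margin=-11768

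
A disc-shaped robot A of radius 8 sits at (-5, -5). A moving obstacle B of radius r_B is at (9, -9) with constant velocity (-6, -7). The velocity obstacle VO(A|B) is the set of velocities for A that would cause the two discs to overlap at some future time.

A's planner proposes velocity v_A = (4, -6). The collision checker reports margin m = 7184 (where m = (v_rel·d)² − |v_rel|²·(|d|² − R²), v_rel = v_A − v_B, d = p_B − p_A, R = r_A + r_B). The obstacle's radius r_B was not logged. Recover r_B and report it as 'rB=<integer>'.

m = 7184
d = (14, -4);  v_rel = (10, 1),  |v_rel|² = 101
v_rel×d = (10)·(-4) − (1)·(14) = -54
since m = R²·101 − (-54)²:  R² = (2916 + 7184) / 101 = 100
R = √100 = 10  ⇒  r_B = 10 − 8 = 2

rB=2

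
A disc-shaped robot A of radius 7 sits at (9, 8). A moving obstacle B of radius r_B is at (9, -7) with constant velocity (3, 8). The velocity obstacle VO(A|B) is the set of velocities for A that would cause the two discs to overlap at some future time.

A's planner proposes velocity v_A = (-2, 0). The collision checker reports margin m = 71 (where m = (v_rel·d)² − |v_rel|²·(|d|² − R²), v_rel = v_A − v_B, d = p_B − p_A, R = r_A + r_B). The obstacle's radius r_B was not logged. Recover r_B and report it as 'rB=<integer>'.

m = 71
d = (0, -15);  v_rel = (-5, -8),  |v_rel|² = 89
v_rel×d = (-5)·(-15) − (-8)·(0) = 75
since m = R²·89 − 75²:  R² = (5625 + 71) / 89 = 64
R = √64 = 8  ⇒  r_B = 8 − 7 = 1

rB=1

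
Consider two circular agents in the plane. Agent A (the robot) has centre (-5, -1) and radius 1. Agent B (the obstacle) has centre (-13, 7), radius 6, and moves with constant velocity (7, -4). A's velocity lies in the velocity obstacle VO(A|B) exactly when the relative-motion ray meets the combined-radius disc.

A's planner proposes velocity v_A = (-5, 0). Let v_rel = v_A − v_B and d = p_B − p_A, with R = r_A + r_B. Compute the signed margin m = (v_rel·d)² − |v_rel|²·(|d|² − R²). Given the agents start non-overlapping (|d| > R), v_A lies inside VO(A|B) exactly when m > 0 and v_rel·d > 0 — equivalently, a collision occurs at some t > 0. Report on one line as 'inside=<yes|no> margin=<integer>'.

d = (-8, 8),  |d|² = 128;  R = 1+6 = 7,  c = 128−7² = 79
v_rel = (-12, 4),  |v_rel|² = 160;  v_rel·d = (-12)·(-8) + (4)·(8) = 128
160·t² − 256·t + 79 = 0  ⇒  m = 128² − 160·79 = 3744
m = 3744 > 0,  v_rel·d = 128 > 0  ⇒  inside

inside=yes margin=3744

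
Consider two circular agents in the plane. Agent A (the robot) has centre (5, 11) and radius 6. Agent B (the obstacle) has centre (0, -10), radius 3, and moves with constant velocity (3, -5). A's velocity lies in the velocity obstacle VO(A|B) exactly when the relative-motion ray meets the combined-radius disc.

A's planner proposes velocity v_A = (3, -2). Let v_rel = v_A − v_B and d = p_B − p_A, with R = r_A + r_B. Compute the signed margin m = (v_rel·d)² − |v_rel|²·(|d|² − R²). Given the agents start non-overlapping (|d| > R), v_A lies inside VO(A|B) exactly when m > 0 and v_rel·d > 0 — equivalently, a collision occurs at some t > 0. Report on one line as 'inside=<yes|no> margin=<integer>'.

d = (-5, -21),  |d|² = 466;  R = 6+3 = 9,  c = 466−9² = 385
v_rel = (0, 3),  |v_rel|² = 9;  v_rel·d = (0)·(-5) + (3)·(-21) = -63
9·t² + 126·t + 385 = 0  ⇒  m = (-63)² − 9·385 = 504
m = 504 > 0,  v_rel·d = -63 < 0  ⇒  outside

inside=no margin=504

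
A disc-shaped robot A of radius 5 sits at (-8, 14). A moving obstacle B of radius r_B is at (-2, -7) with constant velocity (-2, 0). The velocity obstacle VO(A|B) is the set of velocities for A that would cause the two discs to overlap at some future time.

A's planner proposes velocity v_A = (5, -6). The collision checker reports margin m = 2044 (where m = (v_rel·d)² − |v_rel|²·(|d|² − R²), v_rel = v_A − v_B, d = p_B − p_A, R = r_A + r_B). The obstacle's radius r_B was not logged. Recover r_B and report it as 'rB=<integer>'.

m = 2044
d = (6, -21);  v_rel = (7, -6),  |v_rel|² = 85
v_rel×d = (7)·(-21) − (-6)·(6) = -111
since m = R²·85 − (-111)²:  R² = (12321 + 2044) / 85 = 169
R = √169 = 13  ⇒  r_B = 13 − 5 = 8

rB=8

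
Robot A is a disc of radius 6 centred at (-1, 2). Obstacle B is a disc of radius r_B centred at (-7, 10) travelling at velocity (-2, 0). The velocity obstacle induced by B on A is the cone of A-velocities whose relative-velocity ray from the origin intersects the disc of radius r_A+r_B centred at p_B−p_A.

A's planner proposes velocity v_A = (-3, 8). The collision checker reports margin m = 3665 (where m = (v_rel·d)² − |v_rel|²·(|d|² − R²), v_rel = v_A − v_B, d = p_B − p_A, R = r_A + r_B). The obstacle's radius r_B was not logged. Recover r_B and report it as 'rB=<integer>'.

m = 3665
d = (-6, 8);  v_rel = (-1, 8),  |v_rel|² = 65
v_rel×d = (-1)·(8) − (8)·(-6) = 40
since m = R²·65 − 40²:  R² = (1600 + 3665) / 65 = 81
R = √81 = 9  ⇒  r_B = 9 − 6 = 3

rB=3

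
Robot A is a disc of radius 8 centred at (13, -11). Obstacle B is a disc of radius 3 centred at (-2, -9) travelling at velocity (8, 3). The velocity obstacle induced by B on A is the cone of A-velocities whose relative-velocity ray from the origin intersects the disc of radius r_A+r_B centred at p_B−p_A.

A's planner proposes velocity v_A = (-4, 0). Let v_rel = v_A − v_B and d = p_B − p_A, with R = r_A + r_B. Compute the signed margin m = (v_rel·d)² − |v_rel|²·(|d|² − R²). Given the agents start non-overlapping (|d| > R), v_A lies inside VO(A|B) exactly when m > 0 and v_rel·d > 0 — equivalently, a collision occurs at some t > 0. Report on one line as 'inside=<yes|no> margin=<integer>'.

d = (-15, 2),  |d|² = 229;  R = 8+3 = 11,  c = 229−11² = 108
v_rel = (-12, -3),  |v_rel|² = 153;  v_rel·d = (-12)·(-15) + (-3)·(2) = 174
153·t² − 348·t + 108 = 0  ⇒  m = 174² − 153·108 = 13752
m = 13752 > 0,  v_rel·d = 174 > 0  ⇒  inside

inside=yes margin=13752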